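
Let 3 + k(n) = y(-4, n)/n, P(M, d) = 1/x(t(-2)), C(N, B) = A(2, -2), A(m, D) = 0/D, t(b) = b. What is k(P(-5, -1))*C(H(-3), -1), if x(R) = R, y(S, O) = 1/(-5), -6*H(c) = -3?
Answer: 0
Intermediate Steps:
A(m, D) = 0
H(c) = ½ (H(c) = -⅙*(-3) = ½)
y(S, O) = -⅕
C(N, B) = 0
P(M, d) = -½ (P(M, d) = 1/(-2) = -½)
k(n) = -3 - 1/(5*n)
k(P(-5, -1))*C(H(-3), -1) = (-3 - 1/(5*(-½)))*0 = (-3 - ⅕*(-2))*0 = (-3 + ⅖)*0 = -13/5*0 = 0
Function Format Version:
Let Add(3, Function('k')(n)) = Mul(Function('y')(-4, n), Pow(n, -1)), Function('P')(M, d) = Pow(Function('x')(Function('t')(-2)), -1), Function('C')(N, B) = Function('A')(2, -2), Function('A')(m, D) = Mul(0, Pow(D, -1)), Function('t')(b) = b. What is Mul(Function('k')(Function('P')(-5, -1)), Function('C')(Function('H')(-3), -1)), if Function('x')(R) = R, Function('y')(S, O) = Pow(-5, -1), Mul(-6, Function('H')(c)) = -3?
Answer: 0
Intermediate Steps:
Function('A')(m, D) = 0
Function('H')(c) = Rational(1, 2) (Function('H')(c) = Mul(Rational(-1, 6), -3) = Rational(1, 2))
Function('y')(S, O) = Rational(-1, 5)
Function('C')(N, B) = 0
Function('P')(M, d) = Rational(-1, 2) (Function('P')(M, d) = Pow(-2, -1) = Rational(-1, 2))
Function('k')(n) = Add(-3, Mul(Rational(-1, 5), Pow(n, -1)))
Mul(Function('k')(Function('P')(-5, -1)), Function('C')(Function('H')(-3), -1)) = Mul(Add(-3, Mul(Rational(-1, 5), Pow(Rational(-1, 2), -1))), 0) = Mul(Add(-3, Mul(Rational(-1, 5), -2)), 0) = Mul(Add(-3, Rational(2, 5)), 0) = Mul(Rational(-13, 5), 0) = 0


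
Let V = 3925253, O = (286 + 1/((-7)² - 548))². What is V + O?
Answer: 997758922622/249001 ≈ 4.0070e+6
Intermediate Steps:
O = 20367000369/249001 (O = (286 + 1/(49 - 548))² = (286 + 1/(-499))² = (286 - 1/499)² = (142713/499)² = 20367000369/249001 ≈ 81795.)
V + O = 3925253 + 20367000369/249001 = 997758922622/249001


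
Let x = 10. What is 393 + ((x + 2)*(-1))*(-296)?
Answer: 3945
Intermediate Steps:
393 + ((x + 2)*(-1))*(-296) = 393 + ((10 + 2)*(-1))*(-296) = 393 + (12*(-1))*(-296) = 393 - 12*(-296) = 393 + 3552 = 3945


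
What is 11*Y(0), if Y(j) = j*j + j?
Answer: 0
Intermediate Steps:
Y(j) = j + j² (Y(j) = j² + j = j + j²)
11*Y(0) = 11*(0*(1 + 0)) = 11*(0*1) = 11*0 = 0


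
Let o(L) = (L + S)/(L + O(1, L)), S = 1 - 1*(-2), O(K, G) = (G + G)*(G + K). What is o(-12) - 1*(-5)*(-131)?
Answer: -18341/28 ≈ -655.04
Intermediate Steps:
O(K, G) = 2*G*(G + K) (O(K, G) = (2*G)*(G + K) = 2*G*(G + K))
S = 3 (S = 1 + 2 = 3)
o(L) = (3 + L)/(L + 2*L*(1 + L)) (o(L) = (L + 3)/(L + 2*L*(L + 1)) = (3 + L)/(L + 2*L*(1 + L)))
o(-12) - 1*(-5)*(-131) = (3 - 12)/((-12)*(3 + 2*(-12))) - 1*(-5)*(-131) = -1/12*(-9)/(3 - 24) + 5*(-131) = -1/12*(-9)/(-21) - 655 = -1/12*(-1/21)*(-9) - 655 = -1/28 - 655 = -18341/28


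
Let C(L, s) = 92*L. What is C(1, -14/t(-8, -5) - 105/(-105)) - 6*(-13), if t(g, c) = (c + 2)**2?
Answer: 170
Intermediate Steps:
t(g, c) = (2 + c)**2
C(1, -14/t(-8, -5) - 105/(-105)) - 6*(-13) = 92*1 - 6*(-13) = 92 + 78 = 170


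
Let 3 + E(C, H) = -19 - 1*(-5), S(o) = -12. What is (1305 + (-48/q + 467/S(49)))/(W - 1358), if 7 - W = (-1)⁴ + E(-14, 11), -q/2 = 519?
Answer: -525697/554292 ≈ -0.94841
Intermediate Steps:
q = -1038 (q = -2*519 = -1038)
E(C, H) = -17 (E(C, H) = -3 + (-19 - 1*(-5)) = -3 + (-19 + 5) = -3 - 14 = -17)
W = 23 (W = 7 - ((-1)⁴ - 17) = 7 - (1 - 17) = 7 - 1*(-16) = 7 + 16 = 23)
(1305 + (-48/q + 467/S(49)))/(W - 1358) = (1305 + (-48/(-1038) + 467/(-12)))/(23 - 1358) = (1305 + (-48*(-1/1038) + 467*(-1/12)))/(-1335) = (1305 + (8/173 - 467/12))*(-1/1335) = (1305 - 80695/2076)*(-1/1335) = (2628485/2076)*(-1/1335) = -525697/554292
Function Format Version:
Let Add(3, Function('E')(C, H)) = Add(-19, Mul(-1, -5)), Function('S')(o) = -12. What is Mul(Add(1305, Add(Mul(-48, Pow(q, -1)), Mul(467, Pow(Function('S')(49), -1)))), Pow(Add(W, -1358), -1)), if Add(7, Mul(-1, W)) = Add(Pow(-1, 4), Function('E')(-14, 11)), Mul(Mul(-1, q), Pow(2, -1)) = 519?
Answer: Rational(-525697, 554292) ≈ -0.94841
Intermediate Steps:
q = -1038 (q = Mul(-2, 519) = -1038)
Function('E')(C, H) = -17 (Function('E')(C, H) = Add(-3, Add(-19, Mul(-1, -5))) = Add(-3, Add(-19, 5)) = Add(-3, -14) = -17)
W = 23 (W = Add(7, Mul(-1, Add(Pow(-1, 4), -17))) = Add(7, Mul(-1, Add(1, -17))) = Add(7, Mul(-1, -16)) = Add(7, 16) = 23)
Mul(Add(1305, Add(Mul(-48, Pow(q, -1)), Mul(467, Pow(Function('S')(49), -1)))), Pow(Add(W, -1358), -1)) = Mul(Add(1305, Add(Mul(-48, Pow(-1038, -1)), Mul(467, Pow(-12, -1)))), Pow(Add(23, -1358), -1)) = Mul(Add(1305, Add(Mul(-48, Rational(-1, 1038)), Mul(467, Rational(-1, 12)))), Pow(-1335, -1)) = Mul(Add(1305, Add(Rational(8, 173), Rational(-467, 12))), Rational(-1, 1335)) = Mul(Add(1305, Rational(-80695, 2076)), Rational(-1, 1335)) = Mul(Rational(2628485, 2076), Rational(-1, 1335)) = Rational(-525697, 554292)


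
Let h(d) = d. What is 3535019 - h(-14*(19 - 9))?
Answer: 3535159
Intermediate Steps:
3535019 - h(-14*(19 - 9)) = 3535019 - (-14)*(19 - 9) = 3535019 - (-14)*10 = 3535019 - 1*(-140) = 3535019 + 140 = 3535159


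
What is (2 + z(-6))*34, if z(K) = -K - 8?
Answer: 0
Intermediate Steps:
z(K) = -8 - K
(2 + z(-6))*34 = (2 + (-8 - 1*(-6)))*34 = (2 + (-8 + 6))*34 = (2 - 2)*34 = 0*34 = 0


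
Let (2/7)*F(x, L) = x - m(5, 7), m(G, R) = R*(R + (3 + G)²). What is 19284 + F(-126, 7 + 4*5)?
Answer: 34207/2 ≈ 17104.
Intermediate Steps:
F(x, L) = -3479/2 + 7*x/2 (F(x, L) = 7*(x - 7*(7 + (3 + 5)²))/2 = 7*(x - 7*(7 + 8²))/2 = 7*(x - 7*(7 + 64))/2 = 7*(x - 7*71)/2 = 7*(x - 1*497)/2 = 7*(x - 497)/2 = 7*(-497 + x)/2 = -3479/2 + 7*x/2)
19284 + F(-126, 7 + 4*5) = 19284 + (-3479/2 + (7/2)*(-126)) = 19284 + (-3479/2 - 441) = 19284 - 4361/2 = 34207/2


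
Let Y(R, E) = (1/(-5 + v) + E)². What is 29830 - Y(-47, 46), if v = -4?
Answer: 2245661/81 ≈ 27724.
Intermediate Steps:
Y(R, E) = (-⅑ + E)² (Y(R, E) = (1/(-5 - 4) + E)² = (1/(-9) + E)² = (-⅑ + E)²)
29830 - Y(-47, 46) = 29830 - (1 - 9*46)²/81 = 29830 - (1 - 414)²/81 = 29830 - (-413)²/81 = 29830 - 170569/81 = 2245661/81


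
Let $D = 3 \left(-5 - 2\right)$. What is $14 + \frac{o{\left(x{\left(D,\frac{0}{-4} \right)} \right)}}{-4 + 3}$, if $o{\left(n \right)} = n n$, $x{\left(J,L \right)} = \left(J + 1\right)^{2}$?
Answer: $-159986$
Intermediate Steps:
$D = -21$ ($D = 3 \left(-7\right) = -21$)
$x{\left(J,L \right)} = \left(1 + J\right)^{2}$
$o{\left(n \right)} = n^{2}$
$14 + \frac{o{\left(x{\left(D,\frac{0}{-4} \right)} \right)}}{-4 + 3} = 14 + \frac{\left(\left(1 - 21\right)^{2}\right)^{2}}{-4 + 3} = 14 + \frac{\left(\left(-20\right)^{2}\right)^{2}}{-1} = 14 - 400^{2} = 14 - 160000 = -159986$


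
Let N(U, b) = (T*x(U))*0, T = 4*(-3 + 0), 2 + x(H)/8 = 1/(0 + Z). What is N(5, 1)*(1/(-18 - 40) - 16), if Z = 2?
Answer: 0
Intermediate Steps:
x(H) = -12 (x(H) = -16 + 8/(0 + 2) = -16 + 8/2 = -16 + 8*(1/2) = -16 + 4 = -12)
T = -12 (T = 4*(-3) = -12)
N(U, b) = 0 (N(U, b) = -12*(-12)*0 = 144*0 = 0)
N(5, 1)*(1/(-18 - 40) - 16) = 0*(1/(-18 - 40) - 16) = 0*(1/(-58) - 16) = 0*(-1/58 - 16) = 0*(-929/58) = 0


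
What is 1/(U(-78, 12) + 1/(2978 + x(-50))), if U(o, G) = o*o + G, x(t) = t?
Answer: 2928/17849089 ≈ 0.00016404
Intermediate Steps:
U(o, G) = G + o² (U(o, G) = o² + G = G + o²)
1/(U(-78, 12) + 1/(2978 + x(-50))) = 1/((12 + (-78)²) + 1/(2978 - 50)) = 1/((12 + 6084) + 1/2928) = 1/(6096 + 1/2928) = 1/(17849089/2928) = 2928/17849089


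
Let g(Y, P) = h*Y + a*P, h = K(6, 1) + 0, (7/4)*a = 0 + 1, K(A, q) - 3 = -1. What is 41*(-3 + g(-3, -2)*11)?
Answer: -23411/7 ≈ -3344.4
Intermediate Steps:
K(A, q) = 2 (K(A, q) = 3 - 1 = 2)
a = 4/7 (a = 4*(0 + 1)/7 = (4/7)*1 = 4/7 ≈ 0.57143)
h = 2 (h = 2 + 0 = 2)
g(Y, P) = 2*Y + 4*P/7
41*(-3 + g(-3, -2)*11) = 41*(-3 + (2*(-3) + (4/7)*(-2))*11) = 41*(-3 + (-6 - 8/7)*11) = 41*(-3 - 50/7*11) = 41*(-3 - 550/7) = 41*(-571/7) = -23411/7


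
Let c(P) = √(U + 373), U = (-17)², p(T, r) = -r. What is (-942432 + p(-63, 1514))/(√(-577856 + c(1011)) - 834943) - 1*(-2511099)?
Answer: 2511099 + 943946/(834943 - I*√(577856 - √662)) ≈ 2.5111e+6 + 0.0010293*I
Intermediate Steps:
U = 289
c(P) = √662 (c(P) = √(289 + 373) = √662)
(-942432 + p(-63, 1514))/(√(-577856 + c(1011)) - 834943) - 1*(-2511099) = (-942432 - 1*1514)/(√(-577856 + √662) - 834943) - 1*(-2511099) = (-942432 - 1514)/(-834943 + √(-577856 + √662)) + 2511099 = -943946/(-834943 + √(-577856 + √662)) + 2511099 = 2511099 - 943946/(-834943 + √(-577856 + √662))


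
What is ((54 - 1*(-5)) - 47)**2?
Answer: 144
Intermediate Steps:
((54 - 1*(-5)) - 47)**2 = ((54 + 5) - 47)**2 = (59 - 47)**2 = 12**2 = 144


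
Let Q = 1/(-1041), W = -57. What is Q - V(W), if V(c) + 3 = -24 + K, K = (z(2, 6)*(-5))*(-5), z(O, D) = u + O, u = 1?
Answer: -49969/1041 ≈ -48.001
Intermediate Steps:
z(O, D) = 1 + O
K = 75 (K = ((1 + 2)*(-5))*(-5) = (3*(-5))*(-5) = -15*(-5) = 75)
Q = -1/1041 ≈ -0.00096061
V(c) = 48 (V(c) = -3 + (-24 + 75) = -3 + 51 = 48)
Q - V(W) = -1/1041 - 1*48 = -1/1041 - 48 = -49969/1041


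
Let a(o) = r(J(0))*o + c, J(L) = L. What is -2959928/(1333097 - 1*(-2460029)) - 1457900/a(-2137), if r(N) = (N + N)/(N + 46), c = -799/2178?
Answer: 6022167070099364/1515353837 ≈ 3.9741e+6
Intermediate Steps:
c = -799/2178 (c = -799*1/2178 = -799/2178 ≈ -0.36685)
r(N) = 2*N/(46 + N) (r(N) = (2*N)/(46 + N) = 2*N/(46 + N))
a(o) = -799/2178 (a(o) = (2*0/(46 + 0))*o - 799/2178 = (2*0/46)*o - 799/2178 = (2*0*(1/46))*o - 799/2178 = 0*o - 799/2178 = 0 - 799/2178 = -799/2178)
-2959928/(1333097 - 1*(-2460029)) - 1457900/a(-2137) = -2959928/(1333097 - 1*(-2460029)) - 1457900/(-799/2178) = -2959928/(1333097 + 2460029) - 1457900*(-2178/799) = -2959928/3793126 + 3175306200/799 = -2959928*1/3793126 + 3175306200/799 = -1479964/1896563 + 3175306200/799 = 6022167070099364/1515353837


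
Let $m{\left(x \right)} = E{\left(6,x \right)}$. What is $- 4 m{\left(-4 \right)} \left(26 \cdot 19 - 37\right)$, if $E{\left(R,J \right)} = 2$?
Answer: $-3656$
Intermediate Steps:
$m{\left(x \right)} = 2$
$- 4 m{\left(-4 \right)} \left(26 \cdot 19 - 37\right) = \left(-4\right) 2 \left(26 \cdot 19 - 37\right) = - 8 \left(494 - 37\right) = \left(-8\right) 457 = -3656$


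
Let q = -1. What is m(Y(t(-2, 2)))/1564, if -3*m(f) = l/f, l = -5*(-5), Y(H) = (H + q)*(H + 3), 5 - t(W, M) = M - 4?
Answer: -5/56304 ≈ -8.8804e-5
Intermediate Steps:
t(W, M) = 9 - M (t(W, M) = 5 - (M - 4) = 5 - (-4 + M) = 5 + (4 - M) = 9 - M)
Y(H) = (-1 + H)*(3 + H) (Y(H) = (H - 1)*(H + 3) = (-1 + H)*(3 + H))
l = 25
m(f) = -25/(3*f)
m(Y(t(-2, 2)))/1564 = -25/(3*(-3 + (9 - 1*2)² + 2*(9 - 1*2)))/1564 = -25/(3*(-3 + (9 - 2)² + 2*(9 - 2)))*(1/1564) = -25/(3*(-3 + 7² + 2*7))*(1/1564) = -25/(3*(-3 + 49 + 14))*(1/1564) = -25/3/60*(1/1564) = -25/3*1/60*(1/1564) = -5/36*1/1564 = -5/56304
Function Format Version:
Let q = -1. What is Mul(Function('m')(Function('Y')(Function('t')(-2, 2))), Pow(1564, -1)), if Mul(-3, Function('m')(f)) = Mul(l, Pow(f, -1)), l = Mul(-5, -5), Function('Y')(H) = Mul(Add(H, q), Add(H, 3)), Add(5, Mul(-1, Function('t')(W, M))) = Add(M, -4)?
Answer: Rational(-5, 56304) ≈ -8.8804e-5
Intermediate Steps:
Function('t')(W, M) = Add(9, Mul(-1, M)) (Function('t')(W, M) = Add(5, Mul(-1, Add(M, -4))) = Add(5, Mul(-1, Add(-4, M))) = Add(5, Add(4, Mul(-1, M))) = Add(9, Mul(-1, M)))
Function('Y')(H) = Mul(Add(-1, H), Add(3, H)) (Function('Y')(H) = Mul(Add(H, -1), Add(H, 3)) = Mul(Add(-1, H), Add(3, H)))
l = 25
Function('m')(f) = Mul(Rational(-25, 3), Pow(f, -1)) (Function('m')(f) = Mul(Rational(-1, 3), Mul(25, Pow(f, -1))) = Mul(Rational(-25, 3), Pow(f, -1)))
Mul(Function('m')(Function('Y')(Function('t')(-2, 2))), Pow(1564, -1)) = Mul(Mul(Rational(-25, 3), Pow(Add(-3, Pow(Add(9, Mul(-1, 2)), 2), Mul(2, Add(9, Mul(-1, 2)))), -1)), Pow(1564, -1)) = Mul(Mul(Rational(-25, 3), Pow(Add(-3, Pow(Add(9, -2), 2), Mul(2, Add(9, -2))), -1)), Rational(1, 1564)) = Mul(Mul(Rational(-25, 3), Pow(Add(-3, Pow(7, 2), Mul(2, 7)), -1)), Rational(1, 1564)) = Mul(Mul(Rational(-25, 3), Pow(Add(-3, 49, 14), -1)), Rational(1, 1564)) = Mul(Mul(Rational(-25, 3), Pow(60, -1)), Rational(1, 1564)) = Mul(Mul(Rational(-25, 3), Rational(1, 60)), Rational(1, 1564)) = Mul(Rational(-5, 36), Rational(1, 1564)) = Rational(-5, 56304)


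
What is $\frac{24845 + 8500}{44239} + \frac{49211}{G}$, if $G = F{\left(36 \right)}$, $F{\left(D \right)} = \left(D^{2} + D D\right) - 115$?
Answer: $\frac{173818538}{8429231} \approx 20.621$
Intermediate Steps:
$F{\left(D \right)} = -115 + 2 D^{2}$ ($F{\left(D \right)} = \left(D^{2} + D^{2}\right) - 115 = 2 D^{2} - 115 = -115 + 2 D^{2}$)
$G = 2477$ ($G = -115 + 2 \cdot 36^{2} = -115 + 2 \cdot 1296 = -115 + 2592 = 2477$)
$\frac{24845 + 8500}{44239} + \frac{49211}{G} = \frac{24845 + 8500}{44239} + \frac{49211}{2477} = 33345 \cdot \frac{1}{44239} + 49211 \cdot \frac{1}{2477} = \frac{2565}{3403} + \frac{49211}{2477} = \frac{173818538}{8429231}$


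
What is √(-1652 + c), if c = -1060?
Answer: 2*I*√678 ≈ 52.077*I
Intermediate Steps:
√(-1652 + c) = √(-1652 - 1060) = √(-2712) = 2*I*√678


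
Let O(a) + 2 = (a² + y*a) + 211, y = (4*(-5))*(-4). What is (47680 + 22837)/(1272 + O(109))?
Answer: 70517/22082 ≈ 3.1934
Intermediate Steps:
y = 80 (y = -20*(-4) = 80)
O(a) = 209 + a² + 80*a (O(a) = -2 + ((a² + 80*a) + 211) = -2 + (211 + a² + 80*a) = 209 + a² + 80*a)
(47680 + 22837)/(1272 + O(109)) = (47680 + 22837)/(1272 + (209 + 109² + 80*109)) = 70517/(1272 + (209 + 11881 + 8720)) = 70517/(1272 + 20810) = 70517/22082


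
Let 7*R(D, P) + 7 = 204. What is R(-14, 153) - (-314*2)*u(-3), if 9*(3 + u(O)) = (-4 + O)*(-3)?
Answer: -8201/21 ≈ -390.52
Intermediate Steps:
R(D, P) = 197/7 (R(D, P) = -1 + (1/7)*204 = -1 + 204/7 = 197/7)
u(O) = -5/3 - O/3 (u(O) = -3 + ((-4 + O)*(-3))/9 = -3 + (12 - 3*O)/9 = -3 + (4/3 - O/3) = -5/3 - O/3)
R(-14, 153) - (-314*2)*u(-3) = 197/7 - (-314*2)*(-5/3 - 1/3*(-3)) = 197/7 - (-628)*(-5/3 + 1) = 197/7 - (-628)*(-2)/3 = 197/7 - 1*1256/3 = 197/7 - 1256/3 = -8201/21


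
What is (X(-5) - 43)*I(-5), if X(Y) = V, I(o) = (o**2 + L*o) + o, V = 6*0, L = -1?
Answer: -1075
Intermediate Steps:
V = 0
I(o) = o**2 (I(o) = (o**2 - o) + o = o**2)
X(Y) = 0
(X(-5) - 43)*I(-5) = (0 - 43)*(-5)**2 = -43*25 = -1075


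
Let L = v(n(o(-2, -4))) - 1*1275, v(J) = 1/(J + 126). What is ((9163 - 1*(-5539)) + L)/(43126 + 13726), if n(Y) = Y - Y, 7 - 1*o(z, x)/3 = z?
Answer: 1691803/7163352 ≈ 0.23617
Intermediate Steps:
o(z, x) = 21 - 3*z
n(Y) = 0
v(J) = 1/(126 + J)
L = -160649/126 (L = 1/(126 + 0) - 1*1275 = 1/126 - 1275 = -160649/126 ≈ -1275.0)
((9163 - 1*(-5539)) + L)/(43126 + 13726) = ((9163 - 1*(-5539)) - 160649/126)/(43126 + 13726) = ((9163 + 5539) - 160649/126)/56852 = (14702 - 160649/126)*(1/56852) = (1691803/126)*(1/56852) = 1691803/7163352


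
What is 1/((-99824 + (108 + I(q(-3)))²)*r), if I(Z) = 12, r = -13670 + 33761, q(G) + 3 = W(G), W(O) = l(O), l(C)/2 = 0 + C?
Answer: -1/1716253584 ≈ -5.8266e-10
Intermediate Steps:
l(C) = 2*C (l(C) = 2*(0 + C) = 2*C)
W(O) = 2*O
q(G) = -3 + 2*G
r = 20091
1/((-99824 + (108 + I(q(-3)))²)*r) = 1/(-99824 + (108 + 12)²*20091) = (1/20091)/(-99824 + 120²) = (1/20091)/(-99824 + 14400) = (1/20091)/(-85424) = -1/85424*1/20091 = -1/1716253584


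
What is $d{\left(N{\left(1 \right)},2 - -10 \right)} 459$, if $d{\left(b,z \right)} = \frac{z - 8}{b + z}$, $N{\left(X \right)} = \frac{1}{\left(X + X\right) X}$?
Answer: $\frac{3672}{25} \approx 146.88$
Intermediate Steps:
$N{\left(X \right)} = \frac{1}{2 X^{2}}$ ($N{\left(X \right)} = \frac{1}{2 X X} = \frac{\frac{1}{2} \frac{1}{X}}{X} = \frac{1}{2 X^{2}}$)
$d{\left(b,z \right)} = \frac{-8 + z}{b + z}$
$d{\left(N{\left(1 \right)},2 - -10 \right)} 459 = \frac{-8 + \left(2 - -10\right)}{\frac{1}{2 \cdot 1} + \left(2 - -10\right)} 459 = \frac{-8 + \left(2 + 10\right)}{\frac{1}{2} \cdot 1 + \left(2 + 10\right)} 459 = \frac{-8 + 12}{\frac{1}{2} + 12} \cdot 459 = \frac{1}{\frac{25}{2}} \cdot 4 \cdot 459 = \frac{2}{25} \cdot 4 \cdot 459 = \frac{8}{25} \cdot 459 = \frac{3672}{25}$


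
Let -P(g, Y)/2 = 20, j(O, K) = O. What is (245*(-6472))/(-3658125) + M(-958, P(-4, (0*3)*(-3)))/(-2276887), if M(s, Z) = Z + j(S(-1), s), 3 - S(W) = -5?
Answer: 722088032536/1665827451375 ≈ 0.43347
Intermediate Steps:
S(W) = 8 (S(W) = 3 - 1*(-5) = 3 + 5 = 8)
P(g, Y) = -40 (P(g, Y) = -2*20 = -40)
M(s, Z) = 8 + Z (M(s, Z) = Z + 8 = 8 + Z)
(245*(-6472))/(-3658125) + M(-958, P(-4, (0*3)*(-3)))/(-2276887) = (245*(-6472))/(-3658125) + (8 - 40)/(-2276887) = -1585640*(-1/3658125) - 32*(-1/2276887) = 317128/731625 + 32/2276887 = 722088032536/1665827451375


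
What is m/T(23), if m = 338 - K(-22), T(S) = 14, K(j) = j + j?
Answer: 191/7 ≈ 27.286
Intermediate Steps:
K(j) = 2*j
m = 382 (m = 338 - 2*(-22) = 338 - 1*(-44) = 338 + 44 = 382)
m/T(23) = 382/14 = 382*(1/14) = 191/7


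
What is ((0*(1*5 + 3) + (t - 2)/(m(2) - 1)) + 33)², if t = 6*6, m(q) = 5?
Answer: 6889/4 ≈ 1722.3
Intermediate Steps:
t = 36
((0*(1*5 + 3) + (t - 2)/(m(2) - 1)) + 33)² = ((0*(1*5 + 3) + (36 - 2)/(5 - 1)) + 33)² = ((0*(5 + 3) + 34/4) + 33)² = ((0*8 + 34*(¼)) + 33)² = ((0 + 17/2) + 33)² = (17/2 + 33)² = (83/2)² = 6889/4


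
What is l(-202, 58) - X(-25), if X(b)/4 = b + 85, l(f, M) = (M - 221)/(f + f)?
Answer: -96797/404 ≈ -239.60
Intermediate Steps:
l(f, M) = (-221 + M)/(2*f) (l(f, M) = (-221 + M)/((2*f)) = (-221 + M)*(1/(2*f)) = (-221 + M)/(2*f))
X(b) = 340 + 4*b (X(b) = 4*(b + 85) = 4*(85 + b) = 340 + 4*b)
l(-202, 58) - X(-25) = (1/2)*(-221 + 58)/(-202) - (340 + 4*(-25)) = (1/2)*(-1/202)*(-163) - (340 - 100) = 163/404 - 1*240 = 163/404 - 240 = -96797/404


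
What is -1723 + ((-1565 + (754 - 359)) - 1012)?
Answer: -3905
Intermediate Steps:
-1723 + ((-1565 + (754 - 359)) - 1012) = -1723 + ((-1565 + 395) - 1012) = -1723 + (-1170 - 1012) = -1723 - 2182 = -3905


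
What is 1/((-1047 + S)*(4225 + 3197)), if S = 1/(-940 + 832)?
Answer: -18/139876249 ≈ -1.2869e-7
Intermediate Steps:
S = -1/108 (S = 1/(-108) = -1/108 ≈ -0.0092593)
1/((-1047 + S)*(4225 + 3197)) = 1/((-1047 - 1/108)*(4225 + 3197)) = 1/(-113077/108*7422) = 1/(-139876249/18) = -18/139876249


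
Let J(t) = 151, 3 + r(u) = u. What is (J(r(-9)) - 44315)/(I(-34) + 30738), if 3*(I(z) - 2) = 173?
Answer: -132492/92393 ≈ -1.4340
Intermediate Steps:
r(u) = -3 + u
I(z) = 179/3 (I(z) = 2 + (⅓)*173 = 2 + 173/3 = 179/3)
(J(r(-9)) - 44315)/(I(-34) + 30738) = (151 - 44315)/(179/3 + 30738) = -44164/92393/3 = -44164*3/92393 = -132492/92393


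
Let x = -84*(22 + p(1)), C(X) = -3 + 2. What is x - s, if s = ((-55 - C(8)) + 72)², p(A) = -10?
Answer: -1332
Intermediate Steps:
C(X) = -1
x = -1008 (x = -84*(22 - 10) = -84*12 = -1008)
s = 324 (s = ((-55 - 1*(-1)) + 72)² = ((-55 + 1) + 72)² = (-54 + 72)² = 18² = 324)
x - s = -1008 - 1*324 = -1008 - 324 = -1332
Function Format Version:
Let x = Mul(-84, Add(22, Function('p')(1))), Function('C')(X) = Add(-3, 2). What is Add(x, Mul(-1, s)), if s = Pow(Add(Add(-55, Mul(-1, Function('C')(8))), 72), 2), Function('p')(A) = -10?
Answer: -1332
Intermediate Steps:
Function('C')(X) = -1
x = -1008 (x = Mul(-84, Add(22, -10)) = Mul(-84, 12) = -1008)
s = 324 (s = Pow(Add(Add(-55, Mul(-1, -1)), 72), 2) = Pow(Add(Add(-55, 1), 72), 2) = Pow(Add(-54, 72), 2) = Pow(18, 2) = 324)
Add(x, Mul(-1, s)) = Add(-1008, Mul(-1, 324)) = Add(-1008, -324) = -1332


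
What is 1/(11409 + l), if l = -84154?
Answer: -1/72745 ≈ -1.3747e-5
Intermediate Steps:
1/(11409 + l) = 1/(11409 - 84154) = 1/(-72745) = -1/72745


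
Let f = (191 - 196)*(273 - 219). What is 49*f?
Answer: -13230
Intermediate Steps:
f = -270 (f = -5*54 = -270)
49*f = 49*(-270) = -13230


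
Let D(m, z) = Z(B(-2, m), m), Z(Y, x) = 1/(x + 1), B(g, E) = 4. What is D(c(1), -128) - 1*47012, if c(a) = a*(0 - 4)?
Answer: -141037/3 ≈ -47012.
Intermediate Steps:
c(a) = -4*a (c(a) = a*(-4) = -4*a)
Z(Y, x) = 1/(1 + x)
D(m, z) = 1/(1 + m)
D(c(1), -128) - 1*47012 = 1/(1 - 4*1) - 1*47012 = 1/(1 - 4) - 47012 = 1/(-3) - 47012 = -⅓ - 47012 = -141037/3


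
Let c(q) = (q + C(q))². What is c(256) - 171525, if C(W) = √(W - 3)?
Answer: -105736 + 512*√253 ≈ -97592.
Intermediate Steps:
C(W) = √(-3 + W)
c(q) = (q + √(-3 + q))²
c(256) - 171525 = (256 + √(-3 + 256))² - 171525 = (256 + √253)² - 171525 = -171525 + (256 + √253)²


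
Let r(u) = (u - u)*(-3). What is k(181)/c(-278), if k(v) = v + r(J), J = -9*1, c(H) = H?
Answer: -181/278 ≈ -0.65108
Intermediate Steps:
J = -9
r(u) = 0 (r(u) = 0*(-3) = 0)
k(v) = v (k(v) = v + 0 = v)
k(181)/c(-278) = 181/(-278) = 181*(-1/278) = -181/278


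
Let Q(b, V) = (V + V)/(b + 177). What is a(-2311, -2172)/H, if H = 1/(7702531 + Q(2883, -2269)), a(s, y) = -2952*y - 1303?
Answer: 75546214859751001/1530 ≈ 4.9377e+13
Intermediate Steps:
Q(b, V) = 2*V/(177 + b) (Q(b, V) = (2*V)/(177 + b) = 2*V/(177 + b))
a(s, y) = -1303 - 2952*y
H = 1530/11784870161 (H = 1/(7702531 + 2*(-2269)/(177 + 2883)) = 1/(7702531 + 2*(-2269)/3060) = 1/(7702531 + 2*(-2269)*(1/3060)) = 1/(7702531 - 2269/1530) = 1/(11784870161/1530) = 1530/11784870161 ≈ 1.2983e-7)
a(-2311, -2172)/H = (-1303 - 2952*(-2172))/(1530/11784870161) = (-1303 + 6411744)*(11784870161/1530) = 6410441*(11784870161/1530) = 75546214859751001/1530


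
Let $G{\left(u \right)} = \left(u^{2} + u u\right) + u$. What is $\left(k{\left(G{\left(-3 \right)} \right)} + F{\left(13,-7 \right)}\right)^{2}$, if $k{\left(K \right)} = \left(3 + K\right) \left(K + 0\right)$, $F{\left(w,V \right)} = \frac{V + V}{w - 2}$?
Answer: $\frac{8737936}{121} \approx 72214.0$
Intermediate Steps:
$F{\left(w,V \right)} = \frac{2 V}{-2 + w}$
$G{\left(u \right)} = u + 2 u^{2}$ ($G{\left(u \right)} = \left(u^{2} + u^{2}\right) + u = 2 u^{2} + u = u + 2 u^{2}$)
$k{\left(K \right)} = K \left(3 + K\right)$ ($k{\left(K \right)} = \left(3 + K\right) K = K \left(3 + K\right)$)
$\left(k{\left(G{\left(-3 \right)} \right)} + F{\left(13,-7 \right)}\right)^{2} = \left(- 3 \left(1 + 2 \left(-3\right)\right) \left(3 - 3 \left(1 + 2 \left(-3\right)\right)\right) + 2 \left(-7\right) \frac{1}{-2 + 13}\right)^{2} = \left(- 3 \left(1 - 6\right) \left(3 - 3 \left(1 - 6\right)\right) + 2 \left(-7\right) \frac{1}{11}\right)^{2} = \left(\left(-3\right) \left(-5\right) \left(3 - -15\right) + 2 \left(-7\right) \frac{1}{11}\right)^{2} = \left(15 \left(3 + 15\right) - \frac{14}{11}\right)^{2} = \left(15 \cdot 18 - \frac{14}{11}\right)^{2} = \left(270 - \frac{14}{11}\right)^{2} = \left(\frac{2956}{11}\right)^{2} = \frac{8737936}{121}$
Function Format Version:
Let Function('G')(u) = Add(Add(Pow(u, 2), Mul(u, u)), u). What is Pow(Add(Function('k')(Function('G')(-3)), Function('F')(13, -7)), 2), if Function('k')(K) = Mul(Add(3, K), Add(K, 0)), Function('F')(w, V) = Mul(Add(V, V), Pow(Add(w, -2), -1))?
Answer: Rational(8737936, 121) ≈ 72214.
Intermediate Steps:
Function('F')(w, V) = Mul(2, V, Pow(Add(-2, w), -1)) (Function('F')(w, V) = Mul(Mul(2, V), Pow(Add(-2, w), -1)) = Mul(2, V, Pow(Add(-2, w), -1)))
Function('G')(u) = Add(u, Mul(2, Pow(u, 2))) (Function('G')(u) = Add(Add(Pow(u, 2), Pow(u, 2)), u) = Add(Mul(2, Pow(u, 2)), u) = Add(u, Mul(2, Pow(u, 2))))
Function('k')(K) = Mul(K, Add(3, K)) (Function('k')(K) = Mul(Add(3, K), K) = Mul(K, Add(3, K)))
Pow(Add(Function('k')(Function('G')(-3)), Function('F')(13, -7)), 2) = Pow(Add(Mul(Mul(-3, Add(1, Mul(2, -3))), Add(3, Mul(-3, Add(1, Mul(2, -3))))), Mul(2, -7, Pow(Add(-2, 13), -1))), 2) = Pow(Add(Mul(Mul(-3, Add(1, -6)), Add(3, Mul(-3, Add(1, -6)))), Mul(2, -7, Pow(11, -1))), 2) = Pow(Add(Mul(Mul(-3, -5), Add(3, Mul(-3, -5))), Mul(2, -7, Rational(1, 11))), 2) = Pow(Add(Mul(15, Add(3, 15)), Rational(-14, 11)), 2) = Pow(Add(Mul(15, 18), Rational(-14, 11)), 2) = Pow(Add(270, Rational(-14, 11)), 2) = Pow(Rational(2956, 11), 2) = Rational(8737936, 121)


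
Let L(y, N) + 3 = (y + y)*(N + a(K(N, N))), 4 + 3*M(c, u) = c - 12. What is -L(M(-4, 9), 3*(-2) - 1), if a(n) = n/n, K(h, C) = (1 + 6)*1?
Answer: -77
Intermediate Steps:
K(h, C) = 7 (K(h, C) = 7*1 = 7)
M(c, u) = -16/3 + c/3 (M(c, u) = -4/3 + (c - 12)/3 = -4/3 + (-12 + c)/3 = -4/3 + (-4 + c/3) = -16/3 + c/3)
a(n) = 1
L(y, N) = -3 + 2*y*(1 + N) (L(y, N) = -3 + (y + y)*(N + 1) = -3 + (2*y)*(1 + N) = -3 + 2*y*(1 + N))
-L(M(-4, 9), 3*(-2) - 1) = -(-3 + 2*(-16/3 + (⅓)*(-4)) + 2*(3*(-2) - 1)*(-16/3 + (⅓)*(-4))) = -(-3 + 2*(-16/3 - 4/3) + 2*(-6 - 1)*(-16/3 - 4/3)) = -(-3 + 2*(-20/3) + 2*(-7)*(-20/3)) = -(-3 - 40/3 + 280/3) = -1*77 = -77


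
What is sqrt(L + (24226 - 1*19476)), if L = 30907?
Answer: sqrt(35657) ≈ 188.83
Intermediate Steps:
sqrt(L + (24226 - 1*19476)) = sqrt(30907 + (24226 - 1*19476)) = sqrt(30907 + (24226 - 19476)) = sqrt(30907 + 4750) = sqrt(35657)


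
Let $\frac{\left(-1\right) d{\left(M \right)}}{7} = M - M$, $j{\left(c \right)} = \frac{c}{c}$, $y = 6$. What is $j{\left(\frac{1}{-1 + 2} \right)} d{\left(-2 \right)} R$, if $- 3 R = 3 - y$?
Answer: $0$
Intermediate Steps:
$j{\left(c \right)} = 1$
$d{\left(M \right)} = 0$ ($d{\left(M \right)} = - 7 \left(M - M\right) = \left(-7\right) 0 = 0$)
$R = 1$ ($R = - \frac{3 - 6}{3} = \left(- \frac{1}{3}\right) \left(-3\right) = 1$)
$j{\left(\frac{1}{-1 + 2} \right)} d{\left(-2 \right)} R = 1 \cdot 0 \cdot 1 = 0 \cdot 1 = 0$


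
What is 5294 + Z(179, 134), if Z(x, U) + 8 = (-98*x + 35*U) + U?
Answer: -7432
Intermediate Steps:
Z(x, U) = -8 - 98*x + 36*U (Z(x, U) = -8 + ((-98*x + 35*U) + U) = -8 + (-98*x + 36*U) = -8 - 98*x + 36*U)
5294 + Z(179, 134) = 5294 + (-8 - 98*179 + 36*134) = 5294 + (-8 - 17542 + 4824) = 5294 - 12726 = -7432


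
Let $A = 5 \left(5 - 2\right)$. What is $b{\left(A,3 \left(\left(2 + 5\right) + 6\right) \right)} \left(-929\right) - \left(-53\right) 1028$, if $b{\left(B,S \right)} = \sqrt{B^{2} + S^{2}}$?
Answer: $54484 - 2787 \sqrt{194} \approx 15666.0$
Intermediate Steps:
$A = 15$ ($A = 5 \cdot 3 = 15$)
$b{\left(A,3 \left(\left(2 + 5\right) + 6\right) \right)} \left(-929\right) - \left(-53\right) 1028 = \sqrt{15^{2} + \left(3 \left(\left(2 + 5\right) + 6\right)\right)^{2}} \left(-929\right) - \left(-53\right) 1028 = \sqrt{225 + \left(3 \left(7 + 6\right)\right)^{2}} \left(-929\right) - -54484 = \sqrt{225 + \left(3 \cdot 13\right)^{2}} \left(-929\right) + 54484 = \sqrt{225 + 39^{2}} \left(-929\right) + 54484 = \sqrt{225 + 1521} \left(-929\right) + 54484 = \sqrt{1746} \left(-929\right) + 54484 = 3 \sqrt{194} \left(-929\right) + 54484 = - 2787 \sqrt{194} + 54484 = 54484 - 2787 \sqrt{194}$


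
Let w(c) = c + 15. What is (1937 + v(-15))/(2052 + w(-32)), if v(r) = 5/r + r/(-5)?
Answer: 529/555 ≈ 0.95315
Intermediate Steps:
w(c) = 15 + c
v(r) = 5/r - r/5 (v(r) = 5/r + r*(-1/5) = 5/r - r/5)
(1937 + v(-15))/(2052 + w(-32)) = (1937 + (5/(-15) - 1/5*(-15)))/(2052 + (15 - 32)) = (1937 + (5*(-1/15) + 3))/(2052 - 17) = (1937 + (-1/3 + 3))/2035 = (1937 + 8/3)*(1/2035) = (5819/3)*(1/2035) = 529/555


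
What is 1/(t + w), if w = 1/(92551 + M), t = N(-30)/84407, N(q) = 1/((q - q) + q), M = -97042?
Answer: -3790718370/845567 ≈ -4483.0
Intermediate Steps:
N(q) = 1/q (N(q) = 1/(0 + q) = 1/q)
t = -1/2532210 (t = 1/(-30*84407) = -1/30*1/84407 = -1/2532210 ≈ -3.9491e-7)
w = -1/4491 (w = 1/(92551 - 97042) = 1/(-4491) = -1/4491 ≈ -0.00022267)
1/(t + w) = 1/(-1/2532210 - 1/4491) = 1/(-845567/3790718370) = -3790718370/845567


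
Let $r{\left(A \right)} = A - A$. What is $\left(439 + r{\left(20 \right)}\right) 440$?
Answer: $193160$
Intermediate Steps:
$r{\left(A \right)} = 0$
$\left(439 + r{\left(20 \right)}\right) 440 = \left(439 + 0\right) 440 = 439 \cdot 440 = 193160$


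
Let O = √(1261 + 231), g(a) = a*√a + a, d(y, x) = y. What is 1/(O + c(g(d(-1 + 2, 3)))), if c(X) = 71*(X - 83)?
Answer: -5751/33072509 - 2*√373/33072509 ≈ -0.00017506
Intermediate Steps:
g(a) = a + a^(3/2) (g(a) = a^(3/2) + a = a + a^(3/2))
O = 2*√373 (O = √1492 = 2*√373 ≈ 38.626)
c(X) = -5893 + 71*X (c(X) = 71*(-83 + X) = -5893 + 71*X)
1/(O + c(g(d(-1 + 2, 3)))) = 1/(2*√373 + (-5893 + 71*((-1 + 2) + (-1 + 2)^(3/2)))) = 1/(2*√373 + (-5893 + 71*(1 + 1^(3/2)))) = 1/(2*√373 + (-5893 + 71*(1 + 1))) = 1/(2*√373 + (-5893 + 71*2)) = 1/(2*√373 + (-5893 + 142)) = 1/(2*√373 - 5751) = 1/(-5751 + 2*√373)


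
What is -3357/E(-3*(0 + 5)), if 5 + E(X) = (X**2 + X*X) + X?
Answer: -3357/430 ≈ -7.8070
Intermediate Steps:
E(X) = -5 + X + 2*X**2 (E(X) = -5 + ((X**2 + X*X) + X) = -5 + ((X**2 + X**2) + X) = -5 + (2*X**2 + X) = -5 + (X + 2*X**2) = -5 + X + 2*X**2)
-3357/E(-3*(0 + 5)) = -3357/(-5 - 3*(0 + 5) + 2*(-3*(0 + 5))**2) = -3357/(-5 - 3*5 + 2*(-3*5)**2) = -3357/(-5 - 15 + 2*(-15)**2) = -3357/(-5 - 15 + 2*225) = -3357/(-5 - 15 + 450) = -3357/430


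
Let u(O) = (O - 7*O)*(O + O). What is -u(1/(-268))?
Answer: 3/17956 ≈ 0.00016708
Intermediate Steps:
u(O) = -12*O² (u(O) = (-6*O)*(2*O) = -12*O²)
-u(1/(-268)) = -(-12)*(1/(-268))² = -(-12)*(-1/268)² = -(-12)/71824 = -1*(-3/17956) = 3/17956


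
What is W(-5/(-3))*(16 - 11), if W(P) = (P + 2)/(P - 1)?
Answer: 55/2 ≈ 27.500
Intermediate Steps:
W(P) = (2 + P)/(-1 + P)
W(-5/(-3))*(16 - 11) = ((2 - 5/(-3))/(-1 - 5/(-3)))*(16 - 11) = ((2 - 5*(-⅓))/(-1 - 5*(-⅓)))*5 = ((2 + 5/3)/(-1 + 5/3))*5 = ((11/3)/(⅔))*5 = ((3/2)*(11/3))*5 = (11/2)*5 = 55/2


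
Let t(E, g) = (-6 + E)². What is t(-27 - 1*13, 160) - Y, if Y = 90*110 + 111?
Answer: -7895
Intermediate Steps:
Y = 10011 (Y = 9900 + 111 = 10011)
t(-27 - 1*13, 160) - Y = (-6 + (-27 - 1*13))² - 1*10011 = (-6 + (-27 - 13))² - 10011 = (-6 - 40)² - 10011 = (-46)² - 10011 = 2116 - 10011 = -7895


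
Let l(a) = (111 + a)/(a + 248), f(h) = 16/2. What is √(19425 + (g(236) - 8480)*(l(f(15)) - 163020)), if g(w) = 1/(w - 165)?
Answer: √1784011077029409/1136 ≈ 37181.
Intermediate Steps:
f(h) = 8 (f(h) = 16*(½) = 8)
l(a) = (111 + a)/(248 + a)
g(w) = 1/(-165 + w)
√(19425 + (g(236) - 8480)*(l(f(15)) - 163020)) = √(19425 + (1/(-165 + 236) - 8480)*((111 + 8)/(248 + 8) - 163020)) = √(19425 + (1/71 - 8480)*(119/256 - 163020)) = √(19425 + (1/71 - 8480)*((1/256)*119 - 163020)) = √(19425 - 602079*(119/256 - 163020)/71) = √(19425 - 602079/71*(-41733001/256)) = √(19425 + 25126563509079/18176) = √(25126916577879/18176) = √1784011077029409/1136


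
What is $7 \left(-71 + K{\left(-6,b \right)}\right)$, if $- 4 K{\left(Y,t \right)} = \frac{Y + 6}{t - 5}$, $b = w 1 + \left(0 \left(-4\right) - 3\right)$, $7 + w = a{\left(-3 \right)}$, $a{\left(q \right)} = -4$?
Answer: $-497$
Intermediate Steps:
$w = -11$ ($w = -7 - 4 = -11$)
$b = -14$ ($b = \left(-11\right) 1 + \left(0 \left(-4\right) - 3\right) = -11 + \left(0 - 3\right) = -11 - 3 = -14$)
$K{\left(Y,t \right)} = - \frac{6 + Y}{4 \left(-5 + t\right)}$ ($K{\left(Y,t \right)} = - \frac{\left(Y + 6\right) \frac{1}{t - 5}}{4} = - \frac{\left(6 + Y\right) \frac{1}{-5 + t}}{4} = - \frac{\frac{1}{-5 + t} \left(6 + Y\right)}{4} = - \frac{6 + Y}{4 \left(-5 + t\right)}$)
$7 \left(-71 + K{\left(-6,b \right)}\right) = 7 \left(-71 + \frac{-6 - -6}{4 \left(-5 - 14\right)}\right) = 7 \left(-71 + \frac{-6 + 6}{4 \left(-19\right)}\right) = 7 \left(-71 + \frac{1}{4} \left(- \frac{1}{19}\right) 0\right) = 7 \left(-71 + 0\right) = 7 \left(-71\right) = -497$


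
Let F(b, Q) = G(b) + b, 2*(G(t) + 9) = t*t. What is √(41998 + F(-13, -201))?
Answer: √168242/2 ≈ 205.09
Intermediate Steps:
G(t) = -9 + t²/2 (G(t) = -9 + (t*t)/2 = -9 + t²/2)
F(b, Q) = -9 + b + b²/2 (F(b, Q) = (-9 + b²/2) + b = -9 + b + b²/2)
√(41998 + F(-13, -201)) = √(41998 + (-9 - 13 + (½)*(-13)²)) = √(41998 + (-9 - 13 + (½)*169)) = √(41998 + (-9 - 13 + 169/2)) = √(41998 + 125/2) = √(84121/2) = √168242/2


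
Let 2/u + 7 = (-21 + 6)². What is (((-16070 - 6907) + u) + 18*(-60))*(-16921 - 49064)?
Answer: 173026658820/109 ≈ 1.5874e+9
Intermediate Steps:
u = 1/109 (u = 2/(-7 + (-21 + 6)²) = 2/(-7 + (-15)²) = 2/(-7 + 225) = 2/218 = 2*(1/218) = 1/109 ≈ 0.0091743)
(((-16070 - 6907) + u) + 18*(-60))*(-16921 - 49064) = (((-16070 - 6907) + 1/109) + 18*(-60))*(-16921 - 49064) = ((-22977 + 1/109) - 1080)*(-65985) = (-2504492/109 - 1080)*(-65985) = -2622212/109*(-65985) = 173026658820/109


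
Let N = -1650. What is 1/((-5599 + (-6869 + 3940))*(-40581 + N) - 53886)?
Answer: 1/360092082 ≈ 2.7771e-9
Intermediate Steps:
1/((-5599 + (-6869 + 3940))*(-40581 + N) - 53886) = 1/((-5599 + (-6869 + 3940))*(-40581 - 1650) - 53886) = 1/((-5599 - 2929)*(-42231) - 53886) = 1/(-8528*(-42231) - 53886) = 1/(360145968 - 53886) = 1/360092082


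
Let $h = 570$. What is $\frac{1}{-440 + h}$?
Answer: $\frac{1}{130} \approx 0.0076923$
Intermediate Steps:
$\frac{1}{-440 + h} = \frac{1}{-440 + 570} = \frac{1}{130}$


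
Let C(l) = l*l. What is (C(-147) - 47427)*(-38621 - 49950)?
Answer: 2286726078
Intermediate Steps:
C(l) = l²
(C(-147) - 47427)*(-38621 - 49950) = ((-147)² - 47427)*(-38621 - 49950) = (21609 - 47427)*(-88571) = -25818*(-88571) = 2286726078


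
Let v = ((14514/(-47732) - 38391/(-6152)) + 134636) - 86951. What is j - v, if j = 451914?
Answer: 29674749172593/73411816 ≈ 4.0422e+5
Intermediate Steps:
v = 3501078243231/73411816 (v = ((14514*(-1/47732) - 38391*(-1/6152)) + 134636) - 86951 = ((-7257/23866 + 38391/6152) + 134636) - 86951 = (435797271/73411816 + 134636) - 86951 = 9884309056247/73411816 - 86951 = 3501078243231/73411816 ≈ 47691.)
j - v = 451914 - 1*3501078243231/73411816 = 451914 - 3501078243231/73411816 = 29674749172593/73411816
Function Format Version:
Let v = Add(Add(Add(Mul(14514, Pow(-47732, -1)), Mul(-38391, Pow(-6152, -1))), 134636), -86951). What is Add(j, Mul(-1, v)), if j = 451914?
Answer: Rational(29674749172593, 73411816) ≈ 4.0422e+5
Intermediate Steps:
v = Rational(3501078243231, 73411816) (v = Add(Add(Add(Mul(14514, Rational(-1, 47732)), Mul(-38391, Rational(-1, 6152))), 134636), -86951) = Add(Add(Add(Rational(-7257, 23866), Rational(38391, 6152)), 134636), -86951) = Add(Add(Rational(435797271, 73411816), 134636), -86951) = Add(Rational(9884309056247, 73411816), -86951) = Rational(3501078243231, 73411816) ≈ 47691.)
Add(j, Mul(-1, v)) = Add(451914, Mul(-1, Rational(3501078243231, 73411816))) = Add(451914, Rational(-3501078243231, 73411816)) = Rational(29674749172593, 73411816)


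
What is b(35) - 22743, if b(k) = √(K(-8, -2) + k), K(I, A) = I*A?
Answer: -22743 + √51 ≈ -22736.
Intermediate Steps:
K(I, A) = A*I
b(k) = √(16 + k) (b(k) = √(-2*(-8) + k) = √(16 + k))
b(35) - 22743 = √(16 + 35) - 22743 = √51 - 22743 = -22743 + √51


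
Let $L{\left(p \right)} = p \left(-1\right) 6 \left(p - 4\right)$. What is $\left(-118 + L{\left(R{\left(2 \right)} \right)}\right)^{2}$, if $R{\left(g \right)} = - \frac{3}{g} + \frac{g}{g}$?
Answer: $\frac{69169}{4} \approx 17292.0$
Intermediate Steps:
$R{\left(g \right)} = 1 - \frac{3}{g}$ ($R{\left(g \right)} = - \frac{3}{g} + 1 = 1 - \frac{3}{g}$)
$L{\left(p \right)} = - p \left(-24 + 6 p\right)$ ($L{\left(p \right)} = - p 6 \left(-4 + p\right) = - p \left(-24 + 6 p\right)$)
$\left(-118 + L{\left(R{\left(2 \right)} \right)}\right)^{2} = \left(-118 + 6 \frac{-3 + 2}{2} \left(4 - \frac{-3 + 2}{2}\right)\right)^{2} = \left(-118 + 6 \cdot \frac{1}{2} \left(-1\right) \left(4 - \frac{1}{2} \left(-1\right)\right)\right)^{2} = \left(-118 + 6 \left(- \frac{1}{2}\right) \left(4 - - \frac{1}{2}\right)\right)^{2} = \left(-118 + 6 \left(- \frac{1}{2}\right) \left(4 + \frac{1}{2}\right)\right)^{2} = \left(-118 + 6 \left(- \frac{1}{2}\right) \frac{9}{2}\right)^{2} = \left(-118 - \frac{27}{2}\right)^{2} = \left(- \frac{263}{2}\right)^{2} = \frac{69169}{4}$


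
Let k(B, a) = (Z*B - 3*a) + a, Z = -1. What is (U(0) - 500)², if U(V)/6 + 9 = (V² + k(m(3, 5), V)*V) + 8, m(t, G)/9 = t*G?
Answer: 256036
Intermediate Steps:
m(t, G) = 9*G*t (m(t, G) = 9*(t*G) = 9*(G*t) = 9*G*t)
k(B, a) = -B - 2*a (k(B, a) = (-B - 3*a) + a = -B - 2*a)
U(V) = -6 + 6*V² + 6*V*(-135 - 2*V) (U(V) = -54 + 6*((V² + (-9*5*3 - 2*V)*V) + 8) = -54 + 6*((V² + (-1*135 - 2*V)*V) + 8) = -54 + 6*((V² + (-135 - 2*V)*V) + 8) = -54 + 6*((V² + V*(-135 - 2*V)) + 8) = -54 + 6*(8 + V² + V*(-135 - 2*V)) = -54 + (48 + 6*V² + 6*V*(-135 - 2*V)) = -6 + 6*V² + 6*V*(-135 - 2*V))
(U(0) - 500)² = ((-6 - 810*0 - 6*0²) - 500)² = ((-6 + 0 - 6*0) - 500)² = ((-6 + 0 + 0) - 500)² = (-6 - 500)² = (-506)² = 256036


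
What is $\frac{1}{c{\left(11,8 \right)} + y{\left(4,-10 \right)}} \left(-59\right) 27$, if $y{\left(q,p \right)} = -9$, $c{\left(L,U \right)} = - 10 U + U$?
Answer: $\frac{59}{3} \approx 19.667$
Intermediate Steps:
$c{\left(L,U \right)} = - 9 U$
$\frac{1}{c{\left(11,8 \right)} + y{\left(4,-10 \right)}} \left(-59\right) 27 = \frac{1}{\left(-9\right) 8 - 9} \left(-59\right) 27 = \frac{1}{-72 - 9} \left(-59\right) 27 = \frac{1}{-81} \left(-59\right) 27 = \left(- \frac{1}{81}\right) \left(-59\right) 27 = \frac{59}{81} \cdot 27 = \frac{59}{3}$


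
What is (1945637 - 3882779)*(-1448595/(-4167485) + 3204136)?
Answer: -5173405101124137162/833497 ≈ -6.2069e+12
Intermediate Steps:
(1945637 - 3882779)*(-1448595/(-4167485) + 3204136) = -1937142*(-1448595*(-1/4167485) + 3204136) = -1937142*(289719/833497 + 3204136) = -1937142*2670638033311/833497 = -5173405101124137162/833497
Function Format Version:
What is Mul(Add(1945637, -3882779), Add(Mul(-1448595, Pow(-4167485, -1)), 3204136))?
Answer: Rational(-5173405101124137162, 833497) ≈ -6.2069e+12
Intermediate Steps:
Mul(Add(1945637, -3882779), Add(Mul(-1448595, Pow(-4167485, -1)), 3204136)) = Mul(-1937142, Add(Mul(-1448595, Rational(-1, 4167485)), 3204136)) = Mul(-1937142, Add(Rational(289719, 833497), 3204136)) = Mul(-1937142, Rational(2670638033311, 833497)) = Rational(-5173405101124137162, 833497)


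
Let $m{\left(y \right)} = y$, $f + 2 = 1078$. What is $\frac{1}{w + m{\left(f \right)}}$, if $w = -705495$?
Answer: $- \frac{1}{704419} \approx -1.4196 \cdot 10^{-6}$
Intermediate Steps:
$f = 1076$ ($f = -2 + 1078 = 1076$)
$\frac{1}{w + m{\left(f \right)}} = \frac{1}{-705495 + 1076} = \frac{1}{-704419} = - \frac{1}{704419}$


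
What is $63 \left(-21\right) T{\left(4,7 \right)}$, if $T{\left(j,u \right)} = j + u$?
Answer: $-14553$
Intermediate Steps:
$63 \left(-21\right) T{\left(4,7 \right)} = 63 \left(-21\right) \left(4 + 7\right) = \left(-1323\right) 11 = -14553$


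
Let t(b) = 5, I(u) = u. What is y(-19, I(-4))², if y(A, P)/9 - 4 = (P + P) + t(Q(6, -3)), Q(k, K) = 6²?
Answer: 81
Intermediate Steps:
Q(k, K) = 36
y(A, P) = 81 + 18*P (y(A, P) = 36 + 9*((P + P) + 5) = 36 + 9*(2*P + 5) = 36 + 9*(5 + 2*P) = 36 + (45 + 18*P) = 81 + 18*P)
y(-19, I(-4))² = (81 + 18*(-4))² = (81 - 72)² = 9² = 81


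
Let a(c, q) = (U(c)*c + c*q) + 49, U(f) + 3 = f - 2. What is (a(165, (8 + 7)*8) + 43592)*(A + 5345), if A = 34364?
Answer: 3567496269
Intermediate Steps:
U(f) = -5 + f (U(f) = -3 + (f - 2) = -3 + (-2 + f) = -5 + f)
a(c, q) = 49 + c*q + c*(-5 + c) (a(c, q) = ((-5 + c)*c + c*q) + 49 = (c*(-5 + c) + c*q) + 49 = (c*q + c*(-5 + c)) + 49 = 49 + c*q + c*(-5 + c))
(a(165, (8 + 7)*8) + 43592)*(A + 5345) = ((49 + 165*((8 + 7)*8) + 165*(-5 + 165)) + 43592)*(34364 + 5345) = ((49 + 165*(15*8) + 165*160) + 43592)*39709 = ((49 + 165*120 + 26400) + 43592)*39709 = ((49 + 19800 + 26400) + 43592)*39709 = (46249 + 43592)*39709 = 89841*39709 = 3567496269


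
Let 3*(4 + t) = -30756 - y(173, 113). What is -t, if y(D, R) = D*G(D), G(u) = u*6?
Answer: 70114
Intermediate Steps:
G(u) = 6*u
y(D, R) = 6*D² (y(D, R) = D*(6*D) = 6*D²)
t = -70114 (t = -4 + (-30756 - 6*173²)/3 = -4 + (-30756 - 6*29929)/3 = -4 + (-30756 - 1*179574)/3 = -4 + (-30756 - 179574)/3 = -4 + (⅓)*(-210330) = -4 - 70110 = -70114)
-t = -1*(-70114) = 70114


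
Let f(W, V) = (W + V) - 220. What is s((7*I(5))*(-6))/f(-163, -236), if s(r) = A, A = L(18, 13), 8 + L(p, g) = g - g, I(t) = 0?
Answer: 8/619 ≈ 0.012924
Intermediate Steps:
L(p, g) = -8 (L(p, g) = -8 + (g - g) = -8 + 0 = -8)
A = -8
f(W, V) = -220 + V + W (f(W, V) = (V + W) - 220 = -220 + V + W)
s(r) = -8
s((7*I(5))*(-6))/f(-163, -236) = -8/(-220 - 236 - 163) = -8/(-619) = -8*(-1/619) = 8/619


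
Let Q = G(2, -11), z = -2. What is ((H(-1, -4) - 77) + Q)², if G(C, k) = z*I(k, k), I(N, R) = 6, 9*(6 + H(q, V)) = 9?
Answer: 8836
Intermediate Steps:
H(q, V) = -5 (H(q, V) = -6 + (⅑)*9 = -6 + 1 = -5)
G(C, k) = -12 (G(C, k) = -2*6 = -12)
Q = -12
((H(-1, -4) - 77) + Q)² = ((-5 - 77) - 12)² = (-82 - 12)² = (-94)² = 8836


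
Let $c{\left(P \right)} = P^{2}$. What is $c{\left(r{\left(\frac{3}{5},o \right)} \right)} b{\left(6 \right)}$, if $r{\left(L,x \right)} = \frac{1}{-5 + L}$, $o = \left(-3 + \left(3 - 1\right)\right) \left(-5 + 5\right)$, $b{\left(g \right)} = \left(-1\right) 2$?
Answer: $- \frac{25}{242} \approx -0.10331$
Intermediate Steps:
$b{\left(g \right)} = -2$
$o = 0$ ($o = \left(-3 + \left(3 - 1\right)\right) 0 = \left(-3 + 2\right) 0 = \left(-1\right) 0 = 0$)
$c{\left(r{\left(\frac{3}{5},o \right)} \right)} b{\left(6 \right)} = \left(\frac{1}{-5 + \frac{3}{5}}\right)^{2} \left(-2\right) = \left(\frac{1}{- \frac{22}{5}}\right)^{2} \left(-2\right) = \left(- \frac{5}{22}\right)^{2} \left(-2\right) = \frac{25}{484} \left(-2\right) = - \frac{25}{242}$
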